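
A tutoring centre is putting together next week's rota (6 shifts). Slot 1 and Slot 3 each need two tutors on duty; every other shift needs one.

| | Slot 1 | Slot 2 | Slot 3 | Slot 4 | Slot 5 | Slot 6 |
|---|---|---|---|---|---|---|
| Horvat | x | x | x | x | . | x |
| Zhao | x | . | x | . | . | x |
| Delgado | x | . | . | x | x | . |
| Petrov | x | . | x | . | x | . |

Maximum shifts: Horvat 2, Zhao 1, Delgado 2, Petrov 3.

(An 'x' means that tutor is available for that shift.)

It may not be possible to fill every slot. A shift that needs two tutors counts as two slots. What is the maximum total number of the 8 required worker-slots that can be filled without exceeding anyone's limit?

Total capacity across all tutors is 2+1+2+3 = 8, and 8 slots are needed, so at most 8 can be filled.
An assignment achieving 8: Slot 1→Delgado+Petrov, Slot 2→Horvat, Slot 3→Zhao+Petrov, Slot 4→Delgado, Slot 5→Petrov, Slot 6→Horvat.
Loads: Horvat 2/2, Zhao 1/1, Delgado 2/2, Petrov 3/3.

8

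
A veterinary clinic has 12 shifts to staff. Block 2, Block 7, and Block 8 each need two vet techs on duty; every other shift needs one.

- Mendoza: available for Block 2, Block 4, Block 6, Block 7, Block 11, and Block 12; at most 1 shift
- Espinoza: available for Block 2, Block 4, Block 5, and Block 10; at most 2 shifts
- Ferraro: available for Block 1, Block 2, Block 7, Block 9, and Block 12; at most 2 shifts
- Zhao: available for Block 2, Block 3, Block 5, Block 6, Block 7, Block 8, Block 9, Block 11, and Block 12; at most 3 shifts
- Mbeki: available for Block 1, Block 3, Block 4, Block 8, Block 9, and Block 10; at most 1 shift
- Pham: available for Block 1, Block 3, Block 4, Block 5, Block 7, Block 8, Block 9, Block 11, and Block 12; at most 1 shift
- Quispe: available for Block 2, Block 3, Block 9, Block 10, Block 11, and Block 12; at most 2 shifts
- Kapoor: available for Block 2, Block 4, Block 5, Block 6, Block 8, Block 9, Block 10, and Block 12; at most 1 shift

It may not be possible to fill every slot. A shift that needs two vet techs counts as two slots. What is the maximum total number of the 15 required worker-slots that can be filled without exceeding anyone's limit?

Total capacity across all vet techs is 1+2+2+3+1+1+2+1 = 13, and 15 slots are needed, so at most 13 can be filled.
An assignment achieving 13: Block 1→Ferraro, Block 2→Quispe, Block 3→Zhao, Block 4→Kapoor, Block 5→Espinoza, Block 6→Mendoza, Block 7→Ferraro+Zhao, Block 8→Zhao+Mbeki, Block 9→Quispe, Block 10→Espinoza, Block 11→Pham.
Loads: Mendoza 1/1, Espinoza 2/2, Ferraro 2/2, Zhao 3/3, Mbeki 1/1, Pham 1/1, Quispe 2/2, Kapoor 1/1.

13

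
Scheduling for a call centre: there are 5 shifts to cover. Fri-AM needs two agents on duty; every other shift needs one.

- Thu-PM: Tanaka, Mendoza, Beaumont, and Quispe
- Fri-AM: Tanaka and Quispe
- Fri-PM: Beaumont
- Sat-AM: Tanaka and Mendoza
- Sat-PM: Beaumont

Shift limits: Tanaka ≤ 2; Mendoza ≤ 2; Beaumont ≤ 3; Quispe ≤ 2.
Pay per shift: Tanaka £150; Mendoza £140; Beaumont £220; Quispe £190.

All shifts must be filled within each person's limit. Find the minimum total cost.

£1060

Fri-AM can only be covered by Tanaka and Quispe, so that assignment is forced.
Fri-PM can only be covered by Beaumont, so that assignment is forced.
Sat-PM can only be covered by Beaumont, so that assignment is forced.
Picking the cheapest available agent for each shift independently would cost £1060, and that bound is achievable.
An optimal schedule: Thu-PM→Mendoza, Fri-AM→Tanaka+Quispe, Fri-PM→Beaumont, Sat-AM→Mendoza, Sat-PM→Beaumont.
Total: 140 + 150 + 190 + 220 + 140 + 220 = £1060.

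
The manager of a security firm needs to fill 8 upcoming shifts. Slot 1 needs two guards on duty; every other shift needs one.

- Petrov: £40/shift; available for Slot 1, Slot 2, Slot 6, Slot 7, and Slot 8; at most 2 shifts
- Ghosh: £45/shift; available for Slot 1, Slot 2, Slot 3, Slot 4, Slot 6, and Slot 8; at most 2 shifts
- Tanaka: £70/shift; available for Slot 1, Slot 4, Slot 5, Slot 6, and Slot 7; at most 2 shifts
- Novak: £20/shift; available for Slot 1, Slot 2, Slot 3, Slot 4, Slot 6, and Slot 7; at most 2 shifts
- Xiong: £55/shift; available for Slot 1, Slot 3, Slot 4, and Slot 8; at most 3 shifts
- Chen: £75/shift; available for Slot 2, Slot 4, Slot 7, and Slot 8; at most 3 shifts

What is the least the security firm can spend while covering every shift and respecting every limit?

£390

Slot 5 can only be covered by Tanaka, so that assignment is forced.
Picking the cheapest available guard for each shift independently would cost £270, but that ignores the shift limits.
An optimal schedule: Slot 1→Ghosh+Xiong, Slot 2→Novak, Slot 3→Novak, Slot 4→Xiong, Slot 5→Tanaka, Slot 6→Petrov, Slot 7→Petrov, Slot 8→Ghosh.
Total: 45 + 55 + 20 + 20 + 55 + 70 + 40 + 40 + 45 = £390.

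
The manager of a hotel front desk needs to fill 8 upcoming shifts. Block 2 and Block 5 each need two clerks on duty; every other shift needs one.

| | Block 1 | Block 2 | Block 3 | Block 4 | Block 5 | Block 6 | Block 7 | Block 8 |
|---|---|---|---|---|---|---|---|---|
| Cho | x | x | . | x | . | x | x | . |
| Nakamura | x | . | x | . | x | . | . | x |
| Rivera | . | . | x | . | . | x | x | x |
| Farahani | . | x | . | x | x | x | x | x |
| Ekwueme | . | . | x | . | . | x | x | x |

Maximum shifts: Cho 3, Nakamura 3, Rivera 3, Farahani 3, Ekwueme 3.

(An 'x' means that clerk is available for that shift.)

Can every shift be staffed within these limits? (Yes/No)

Yes

Block 2 can only be covered by Cho and Farahani, so that assignment is forced.
Block 5 can only be covered by Nakamura and Farahani, so that assignment is forced.
One valid schedule: Block 1→Cho, Block 2→Cho+Farahani, Block 3→Nakamura, Block 4→Cho, Block 5→Nakamura+Farahani, Block 6→Rivera, Block 7→Rivera, Block 8→Nakamura.
Loads: Cho 3/3, Nakamura 3/3, Rivera 2/3, Farahani 2/3, Ekwueme 0/3 — all within limits.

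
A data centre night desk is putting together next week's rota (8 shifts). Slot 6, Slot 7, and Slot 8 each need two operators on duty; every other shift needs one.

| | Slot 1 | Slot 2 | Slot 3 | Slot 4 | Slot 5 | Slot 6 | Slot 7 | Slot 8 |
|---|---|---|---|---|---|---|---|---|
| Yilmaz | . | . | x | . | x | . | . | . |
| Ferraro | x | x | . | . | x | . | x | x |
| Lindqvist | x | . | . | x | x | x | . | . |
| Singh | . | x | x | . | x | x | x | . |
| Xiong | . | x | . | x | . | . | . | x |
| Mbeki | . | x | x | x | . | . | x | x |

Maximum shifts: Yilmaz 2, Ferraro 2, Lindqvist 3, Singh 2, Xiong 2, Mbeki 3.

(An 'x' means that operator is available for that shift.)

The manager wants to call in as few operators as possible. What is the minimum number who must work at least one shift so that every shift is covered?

11 slots to fill and no one can take more than 3, so at least ⌈11/3⌉ = 4 operators are needed.
Any 4 operators together have capacity at most 3+3+2+2 = 10 < 11 slots, so 4 can never suffice.
Yilmaz, Ferraro, Lindqvist, Singh, and Xiong alone can cover everything: Slot 1→Lindqvist, Slot 2→Xiong, Slot 3→Yilmaz, Slot 4→Lindqvist, Slot 5→Yilmaz, Slot 6→Lindqvist+Singh, Slot 7→Ferraro+Singh, Slot 8→Ferraro+Xiong.

5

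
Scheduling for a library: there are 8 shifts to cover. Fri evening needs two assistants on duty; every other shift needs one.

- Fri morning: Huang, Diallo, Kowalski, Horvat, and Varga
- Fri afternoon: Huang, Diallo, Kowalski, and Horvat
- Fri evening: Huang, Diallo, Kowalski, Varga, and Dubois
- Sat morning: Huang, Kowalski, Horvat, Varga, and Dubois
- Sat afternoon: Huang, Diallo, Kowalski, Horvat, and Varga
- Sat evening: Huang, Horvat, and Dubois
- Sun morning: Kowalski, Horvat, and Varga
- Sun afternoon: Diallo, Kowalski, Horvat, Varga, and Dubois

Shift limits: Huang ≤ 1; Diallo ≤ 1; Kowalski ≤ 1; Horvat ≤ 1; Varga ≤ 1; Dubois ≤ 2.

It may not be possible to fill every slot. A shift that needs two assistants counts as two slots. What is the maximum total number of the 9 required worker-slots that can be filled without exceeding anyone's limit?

Total capacity across all assistants is 1+1+1+1+1+2 = 7, and 9 slots are needed, so at most 7 can be filled.
An assignment achieving 7: Fri morning→Horvat, Fri afternoon→Diallo, Fri evening→Varga+Dubois, Sat morning→Dubois, Sat evening→Huang, Sun morning→Kowalski.
Loads: Huang 1/1, Diallo 1/1, Kowalski 1/1, Horvat 1/1, Varga 1/1, Dubois 2/2.

7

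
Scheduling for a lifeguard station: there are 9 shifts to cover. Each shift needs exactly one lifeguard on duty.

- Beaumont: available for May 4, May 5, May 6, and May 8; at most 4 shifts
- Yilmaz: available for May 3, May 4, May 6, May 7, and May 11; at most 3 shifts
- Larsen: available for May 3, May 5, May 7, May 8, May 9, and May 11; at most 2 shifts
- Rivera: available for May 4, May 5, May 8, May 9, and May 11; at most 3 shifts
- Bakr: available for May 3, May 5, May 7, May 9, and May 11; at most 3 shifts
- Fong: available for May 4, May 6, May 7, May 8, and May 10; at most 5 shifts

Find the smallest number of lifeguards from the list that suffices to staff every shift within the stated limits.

3

9 slots to fill and no one can take more than 5, so at least ⌈9/5⌉ = 2 lifeguards are needed.
No set of 2 lifeguards can cover every shift (each such set leaves at least one shift with no one available or exceeds a cap).
Beaumont, Bakr, and Fong alone can cover everything: May 3→Bakr, May 4→Beaumont, May 5→Beaumont, May 6→Beaumont, May 7→Fong, May 8→Beaumont, May 9→Bakr, May 10→Fong, May 11→Bakr.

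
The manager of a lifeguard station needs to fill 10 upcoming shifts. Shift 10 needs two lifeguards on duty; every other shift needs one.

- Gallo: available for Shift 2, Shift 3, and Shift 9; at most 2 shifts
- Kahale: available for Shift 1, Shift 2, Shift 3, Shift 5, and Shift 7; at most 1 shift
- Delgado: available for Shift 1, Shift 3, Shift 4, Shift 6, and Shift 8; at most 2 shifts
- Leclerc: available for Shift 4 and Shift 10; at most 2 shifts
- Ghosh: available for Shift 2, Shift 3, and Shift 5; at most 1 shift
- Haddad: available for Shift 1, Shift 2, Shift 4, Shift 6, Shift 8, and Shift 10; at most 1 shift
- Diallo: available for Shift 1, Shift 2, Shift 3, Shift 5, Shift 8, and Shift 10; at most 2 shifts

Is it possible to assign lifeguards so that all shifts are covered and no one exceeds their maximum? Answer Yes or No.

Shift 7 can only be covered by Kahale, so that assignment is forced.
Shift 9 can only be covered by Gallo, so that assignment is forced.
One valid schedule: Shift 1→Diallo, Shift 2→Gallo, Shift 3→Diallo, Shift 4→Leclerc, Shift 5→Ghosh, Shift 6→Delgado, Shift 7→Kahale, Shift 8→Delgado, Shift 9→Gallo, Shift 10→Leclerc+Haddad.
Loads: Gallo 2/2, Kahale 1/1, Delgado 2/2, Leclerc 2/2, Ghosh 1/1, Haddad 1/1, Diallo 2/2 — all within limits.

Yes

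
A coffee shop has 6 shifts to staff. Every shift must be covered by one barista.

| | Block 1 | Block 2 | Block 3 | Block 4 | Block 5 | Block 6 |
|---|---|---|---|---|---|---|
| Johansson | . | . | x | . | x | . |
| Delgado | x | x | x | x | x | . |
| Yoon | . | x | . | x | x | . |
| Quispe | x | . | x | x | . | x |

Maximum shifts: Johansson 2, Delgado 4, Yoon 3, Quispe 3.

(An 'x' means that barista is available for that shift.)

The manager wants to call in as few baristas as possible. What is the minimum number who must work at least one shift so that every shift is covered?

2

6 slots to fill and no one can take more than 4, so at least ⌈6/4⌉ = 2 baristas are needed.
Delgado and Quispe alone can cover everything: Block 1→Delgado, Block 2→Delgado, Block 3→Delgado, Block 4→Quispe, Block 5→Delgado, Block 6→Quispe.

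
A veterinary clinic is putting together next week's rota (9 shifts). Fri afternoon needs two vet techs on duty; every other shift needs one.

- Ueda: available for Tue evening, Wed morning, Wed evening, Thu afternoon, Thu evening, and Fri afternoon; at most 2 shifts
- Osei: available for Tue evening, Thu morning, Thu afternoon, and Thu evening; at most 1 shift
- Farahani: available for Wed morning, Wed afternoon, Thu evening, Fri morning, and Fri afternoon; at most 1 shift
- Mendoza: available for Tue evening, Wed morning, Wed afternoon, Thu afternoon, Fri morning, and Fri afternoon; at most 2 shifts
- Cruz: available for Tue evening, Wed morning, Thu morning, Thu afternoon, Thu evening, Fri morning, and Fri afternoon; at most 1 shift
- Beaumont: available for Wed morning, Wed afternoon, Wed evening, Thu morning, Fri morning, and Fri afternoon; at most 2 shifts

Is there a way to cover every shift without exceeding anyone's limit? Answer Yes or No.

No

Total capacity is 2+1+1+2+1+2 = 9 but 10 worker-slots are needed — infeasible.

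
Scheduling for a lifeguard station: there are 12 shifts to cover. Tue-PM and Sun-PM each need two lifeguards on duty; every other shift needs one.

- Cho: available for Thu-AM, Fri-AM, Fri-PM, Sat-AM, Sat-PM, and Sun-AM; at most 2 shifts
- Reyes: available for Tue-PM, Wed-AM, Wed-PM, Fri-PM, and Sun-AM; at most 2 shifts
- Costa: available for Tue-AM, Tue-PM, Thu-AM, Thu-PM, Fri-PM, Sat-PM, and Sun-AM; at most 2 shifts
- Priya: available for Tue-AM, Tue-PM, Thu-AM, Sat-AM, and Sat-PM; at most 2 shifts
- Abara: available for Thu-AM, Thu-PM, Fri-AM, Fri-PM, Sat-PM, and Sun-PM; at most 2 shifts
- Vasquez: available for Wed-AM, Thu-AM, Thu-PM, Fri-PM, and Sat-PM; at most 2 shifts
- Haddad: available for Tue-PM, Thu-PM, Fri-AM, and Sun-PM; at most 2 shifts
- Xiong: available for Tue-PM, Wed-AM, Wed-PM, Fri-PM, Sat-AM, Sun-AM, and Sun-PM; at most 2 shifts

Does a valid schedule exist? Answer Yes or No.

Yes

One valid schedule: Tue-AM→Costa, Tue-PM→Haddad+Xiong, Wed-AM→Reyes, Wed-PM→Reyes, Thu-AM→Priya, Thu-PM→Costa, Fri-AM→Cho, Fri-PM→Abara, Sat-AM→Cho, Sat-PM→Priya, Sun-AM→Xiong, Sun-PM→Abara+Haddad.
Loads: Cho 2/2, Reyes 2/2, Costa 2/2, Priya 2/2, Abara 2/2, Vasquez 0/2, Haddad 2/2, Xiong 2/2 — all within limits.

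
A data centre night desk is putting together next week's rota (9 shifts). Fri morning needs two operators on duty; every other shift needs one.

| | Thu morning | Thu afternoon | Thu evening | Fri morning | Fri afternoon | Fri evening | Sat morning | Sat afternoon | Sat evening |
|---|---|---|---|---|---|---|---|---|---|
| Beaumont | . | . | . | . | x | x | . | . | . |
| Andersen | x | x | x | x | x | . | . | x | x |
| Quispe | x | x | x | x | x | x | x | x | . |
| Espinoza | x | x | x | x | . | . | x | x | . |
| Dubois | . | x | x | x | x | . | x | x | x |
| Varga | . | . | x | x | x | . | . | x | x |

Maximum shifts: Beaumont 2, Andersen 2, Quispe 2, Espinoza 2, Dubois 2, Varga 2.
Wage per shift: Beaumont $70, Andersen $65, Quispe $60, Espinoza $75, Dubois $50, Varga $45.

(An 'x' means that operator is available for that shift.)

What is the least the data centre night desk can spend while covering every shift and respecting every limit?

$580

Picking the cheapest available operator for each shift independently would cost $495, but that ignores the shift limits.
An optimal schedule: Thu morning→Quispe, Thu afternoon→Dubois, Thu evening→Varga, Fri morning→Quispe+Andersen, Fri afternoon→Beaumont, Fri evening→Beaumont, Sat morning→Dubois, Sat afternoon→Andersen, Sat evening→Varga.
Total: 60 + 50 + 45 + 60 + 65 + 70 + 70 + 50 + 65 + 45 = $580.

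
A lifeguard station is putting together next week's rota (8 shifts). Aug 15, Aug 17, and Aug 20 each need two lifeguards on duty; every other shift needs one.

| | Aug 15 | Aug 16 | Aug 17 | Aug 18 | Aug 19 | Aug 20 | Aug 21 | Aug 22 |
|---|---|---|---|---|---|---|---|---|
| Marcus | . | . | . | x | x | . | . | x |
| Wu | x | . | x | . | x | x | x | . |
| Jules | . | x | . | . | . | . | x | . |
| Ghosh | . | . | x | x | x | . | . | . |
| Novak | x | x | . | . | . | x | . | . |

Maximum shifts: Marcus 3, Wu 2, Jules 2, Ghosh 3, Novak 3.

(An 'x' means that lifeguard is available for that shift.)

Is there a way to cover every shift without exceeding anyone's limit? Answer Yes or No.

No

Total capacity is 13 and 11 slots are needed, so capacity alone doesn't rule it out.
Shifts {Aug 15, Aug 17, Aug 20} need 6 worker-slots in total, but the lifeguards available for any of those shifts (Wu, Ghosh, and Novak) can supply at most 5 among them. So no valid schedule exists.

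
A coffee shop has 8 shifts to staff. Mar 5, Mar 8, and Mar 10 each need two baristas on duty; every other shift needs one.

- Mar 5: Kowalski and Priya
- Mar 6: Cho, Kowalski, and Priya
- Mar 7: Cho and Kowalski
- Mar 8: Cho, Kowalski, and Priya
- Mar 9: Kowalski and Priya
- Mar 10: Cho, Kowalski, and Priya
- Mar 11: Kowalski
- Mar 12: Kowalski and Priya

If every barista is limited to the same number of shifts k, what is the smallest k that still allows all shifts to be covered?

4

With 3 baristas and 11 worker-slots to fill, someone must work at least ⌈11/3⌉ = 4 shifts, so k ≥ 4.
k = 4 works: Mar 5→Kowalski+Priya, Mar 6→Cho, Mar 7→Cho, Mar 8→Cho+Priya, Mar 9→Kowalski, Mar 10→Cho+Priya, Mar 11→Kowalski, Mar 12→Kowalski.
Loads: Cho 4, Kowalski 4, Priya 3 — all ≤ 4.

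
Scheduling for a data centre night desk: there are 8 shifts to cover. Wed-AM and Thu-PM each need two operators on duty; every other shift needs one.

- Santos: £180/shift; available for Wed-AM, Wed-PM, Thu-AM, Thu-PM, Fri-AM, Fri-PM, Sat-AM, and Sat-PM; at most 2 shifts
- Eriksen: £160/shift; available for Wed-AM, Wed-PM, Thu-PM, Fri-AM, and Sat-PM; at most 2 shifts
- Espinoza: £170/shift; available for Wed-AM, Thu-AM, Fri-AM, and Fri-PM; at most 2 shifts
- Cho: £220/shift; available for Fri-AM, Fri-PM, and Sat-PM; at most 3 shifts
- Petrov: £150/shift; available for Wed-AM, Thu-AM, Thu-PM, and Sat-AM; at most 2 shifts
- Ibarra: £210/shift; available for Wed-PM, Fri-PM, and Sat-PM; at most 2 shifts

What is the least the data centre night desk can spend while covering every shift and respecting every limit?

£1740

Picking the cheapest available operator for each shift independently would cost £1570, but that ignores the shift limits.
An optimal schedule: Wed-AM→Espinoza+Santos, Wed-PM→Eriksen, Thu-AM→Petrov, Thu-PM→Eriksen+Santos, Fri-AM→Espinoza, Fri-PM→Ibarra, Sat-AM→Petrov, Sat-PM→Ibarra.
Total: 170 + 180 + 160 + 150 + 160 + 180 + 170 + 210 + 150 + 210 = £1740.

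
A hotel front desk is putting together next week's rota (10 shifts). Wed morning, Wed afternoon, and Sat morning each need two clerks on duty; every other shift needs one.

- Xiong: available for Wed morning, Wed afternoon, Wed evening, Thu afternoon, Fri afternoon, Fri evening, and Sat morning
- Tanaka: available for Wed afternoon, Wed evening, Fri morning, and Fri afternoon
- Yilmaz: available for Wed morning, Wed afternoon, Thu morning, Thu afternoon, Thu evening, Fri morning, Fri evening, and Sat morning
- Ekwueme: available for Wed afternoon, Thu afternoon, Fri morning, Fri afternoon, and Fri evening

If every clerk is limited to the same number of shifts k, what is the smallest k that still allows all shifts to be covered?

4

With 4 clerks and 13 worker-slots to fill, someone must work at least ⌈13/4⌉ = 4 shifts, so k ≥ 4.
k = 4 works: Wed morning→Xiong+Yilmaz, Wed afternoon→Tanaka+Ekwueme, Wed evening→Xiong, Thu morning→Yilmaz, Thu afternoon→Xiong, Thu evening→Yilmaz, Fri morning→Tanaka, Fri afternoon→Tanaka, Fri evening→Ekwueme, Sat morning→Xiong+Yilmaz.
Loads: Xiong 4, Tanaka 3, Yilmaz 4, Ekwueme 2 — all ≤ 4.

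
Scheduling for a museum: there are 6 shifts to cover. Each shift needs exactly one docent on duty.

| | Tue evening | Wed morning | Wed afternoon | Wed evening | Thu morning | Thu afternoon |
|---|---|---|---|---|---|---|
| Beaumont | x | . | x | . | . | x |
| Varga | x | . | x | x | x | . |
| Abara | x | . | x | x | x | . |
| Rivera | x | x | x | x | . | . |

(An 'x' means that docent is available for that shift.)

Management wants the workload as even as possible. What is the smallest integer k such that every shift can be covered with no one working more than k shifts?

2

With 4 docents and 6 worker-slots to fill, someone must work at least ⌈6/4⌉ = 2 shifts, so k ≥ 2.
k = 2 works: Tue evening→Beaumont, Wed morning→Rivera, Wed afternoon→Abara, Wed evening→Varga, Thu morning→Varga, Thu afternoon→Beaumont.
Loads: Beaumont 2, Varga 2, Abara 1, Rivera 1 — all ≤ 2.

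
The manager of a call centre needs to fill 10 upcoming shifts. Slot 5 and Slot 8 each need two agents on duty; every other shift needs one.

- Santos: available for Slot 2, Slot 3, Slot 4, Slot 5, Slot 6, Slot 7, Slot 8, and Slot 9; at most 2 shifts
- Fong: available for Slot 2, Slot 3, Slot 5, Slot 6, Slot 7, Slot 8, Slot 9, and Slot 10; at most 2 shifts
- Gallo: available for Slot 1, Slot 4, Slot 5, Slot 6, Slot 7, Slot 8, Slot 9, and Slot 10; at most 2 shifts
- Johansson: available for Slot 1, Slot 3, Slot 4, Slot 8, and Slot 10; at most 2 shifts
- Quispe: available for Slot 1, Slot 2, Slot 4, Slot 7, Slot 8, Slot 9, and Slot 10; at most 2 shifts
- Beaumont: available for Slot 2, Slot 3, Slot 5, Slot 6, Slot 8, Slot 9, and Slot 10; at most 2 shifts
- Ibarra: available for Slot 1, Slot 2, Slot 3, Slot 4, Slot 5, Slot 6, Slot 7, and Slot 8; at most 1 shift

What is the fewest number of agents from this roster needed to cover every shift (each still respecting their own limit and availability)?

6

12 slots to fill and no one can take more than 2, so at least ⌈12/2⌉ = 6 agents are needed.
Santos, Fong, Gallo, Johansson, Quispe, and Beaumont alone can cover everything: Slot 1→Gallo, Slot 2→Santos, Slot 3→Santos, Slot 4→Gallo, Slot 5→Fong+Beaumont, Slot 6→Fong, Slot 7→Quispe, Slot 8→Johansson+Beaumont, Slot 9→Quispe, Slot 10→Johansson.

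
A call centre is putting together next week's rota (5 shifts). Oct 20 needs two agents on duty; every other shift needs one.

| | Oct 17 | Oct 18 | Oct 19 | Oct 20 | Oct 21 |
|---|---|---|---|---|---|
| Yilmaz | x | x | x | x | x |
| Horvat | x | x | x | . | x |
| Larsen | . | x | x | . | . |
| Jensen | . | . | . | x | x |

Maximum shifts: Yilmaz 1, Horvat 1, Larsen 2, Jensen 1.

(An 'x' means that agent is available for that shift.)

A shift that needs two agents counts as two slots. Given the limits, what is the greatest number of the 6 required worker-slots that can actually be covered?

5

Total capacity across all agents is 1+1+2+1 = 5, and 6 slots are needed, so at most 5 can be filled.
An assignment achieving 5: Oct 17→Yilmaz, Oct 18→Larsen, Oct 19→Larsen, Oct 20→Jensen, Oct 21→Horvat.
Loads: Yilmaz 1/1, Horvat 1/1, Larsen 2/2, Jensen 1/1.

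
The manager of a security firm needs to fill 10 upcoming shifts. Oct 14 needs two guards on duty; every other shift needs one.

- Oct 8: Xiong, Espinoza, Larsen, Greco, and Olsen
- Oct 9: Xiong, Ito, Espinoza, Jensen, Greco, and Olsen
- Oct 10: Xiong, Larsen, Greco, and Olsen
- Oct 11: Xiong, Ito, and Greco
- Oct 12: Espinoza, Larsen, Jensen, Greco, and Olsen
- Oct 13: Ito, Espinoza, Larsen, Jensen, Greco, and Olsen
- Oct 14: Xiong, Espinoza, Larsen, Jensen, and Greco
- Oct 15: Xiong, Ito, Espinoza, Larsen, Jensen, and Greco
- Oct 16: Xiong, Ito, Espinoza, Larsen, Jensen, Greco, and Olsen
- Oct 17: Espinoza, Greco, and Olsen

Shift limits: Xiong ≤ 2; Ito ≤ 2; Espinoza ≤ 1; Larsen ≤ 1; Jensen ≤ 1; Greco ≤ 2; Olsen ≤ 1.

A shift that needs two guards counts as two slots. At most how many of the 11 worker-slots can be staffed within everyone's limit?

Total capacity across all guards is 2+2+1+1+1+2+1 = 10, and 11 slots are needed, so at most 10 can be filled.
An assignment achieving 10: Oct 8→Larsen, Oct 9→Ito, Oct 10→Xiong, Oct 11→Xiong, Oct 12→Jensen, Oct 13→Ito, Oct 14→Greco, Oct 15→Greco, Oct 16→Olsen, Oct 17→Espinoza.
Loads: Xiong 2/2, Ito 2/2, Espinoza 1/1, Larsen 1/1, Jensen 1/1, Greco 2/2, Olsen 1/1.

10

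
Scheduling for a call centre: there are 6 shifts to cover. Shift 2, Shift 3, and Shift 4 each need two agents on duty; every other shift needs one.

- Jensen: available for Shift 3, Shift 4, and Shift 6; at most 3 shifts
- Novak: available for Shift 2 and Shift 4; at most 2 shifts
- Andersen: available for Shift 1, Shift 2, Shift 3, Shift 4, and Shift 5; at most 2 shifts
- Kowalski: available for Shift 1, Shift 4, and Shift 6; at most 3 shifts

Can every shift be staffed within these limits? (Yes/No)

No

Total capacity is 10 and 9 slots are needed, so capacity alone doesn't rule it out.
Shifts {Shift 2, Shift 3, Shift 5} need 5 worker-slots in total, but the agents available for any of those shifts (Jensen, Novak, and Andersen) can supply at most 4 among them. So no valid schedule exists.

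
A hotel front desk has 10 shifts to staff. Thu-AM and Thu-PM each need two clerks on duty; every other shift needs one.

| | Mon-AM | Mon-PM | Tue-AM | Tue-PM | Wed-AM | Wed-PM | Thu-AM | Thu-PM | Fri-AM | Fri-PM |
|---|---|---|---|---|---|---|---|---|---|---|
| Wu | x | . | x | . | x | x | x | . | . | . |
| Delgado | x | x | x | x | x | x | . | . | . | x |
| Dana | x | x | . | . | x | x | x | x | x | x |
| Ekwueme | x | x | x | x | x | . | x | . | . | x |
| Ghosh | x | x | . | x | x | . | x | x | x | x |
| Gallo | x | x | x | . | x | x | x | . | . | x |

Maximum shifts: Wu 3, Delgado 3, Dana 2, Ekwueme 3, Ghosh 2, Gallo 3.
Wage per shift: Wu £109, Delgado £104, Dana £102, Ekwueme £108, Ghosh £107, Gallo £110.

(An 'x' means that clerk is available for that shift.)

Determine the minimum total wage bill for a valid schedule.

Thu-PM can only be covered by Dana and Ghosh, so that assignment is forced.
Picking the cheapest available clerk for each shift independently would cost £1238, but that ignores the shift limits.
An optimal schedule: Mon-AM→Ekwueme, Mon-PM→Ghosh, Tue-AM→Delgado, Tue-PM→Delgado, Wed-AM→Wu, Wed-PM→Delgado, Thu-AM→Ekwueme+Wu, Thu-PM→Dana+Ghosh, Fri-AM→Dana, Fri-PM→Ekwueme.
Total: 108 + 107 + 104 + 104 + 109 + 104 + 108 + 109 + 102 + 107 + 102 + 108 = £1272.

£1272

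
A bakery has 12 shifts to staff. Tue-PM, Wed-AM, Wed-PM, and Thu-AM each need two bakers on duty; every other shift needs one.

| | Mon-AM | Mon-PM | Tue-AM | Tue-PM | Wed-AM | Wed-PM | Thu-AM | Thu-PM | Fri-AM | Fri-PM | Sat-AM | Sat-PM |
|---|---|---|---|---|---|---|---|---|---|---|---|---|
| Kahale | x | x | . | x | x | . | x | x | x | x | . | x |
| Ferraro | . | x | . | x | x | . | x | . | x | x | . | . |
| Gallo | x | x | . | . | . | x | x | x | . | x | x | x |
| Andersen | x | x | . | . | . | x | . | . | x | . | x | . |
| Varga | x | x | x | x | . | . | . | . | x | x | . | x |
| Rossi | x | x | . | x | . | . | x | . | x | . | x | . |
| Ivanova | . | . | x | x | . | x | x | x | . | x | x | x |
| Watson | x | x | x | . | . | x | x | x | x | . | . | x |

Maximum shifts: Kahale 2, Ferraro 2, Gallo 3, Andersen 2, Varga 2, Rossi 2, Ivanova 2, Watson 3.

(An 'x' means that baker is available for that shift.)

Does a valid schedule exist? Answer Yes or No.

Wed-AM can only be covered by Kahale and Ferraro, so that assignment is forced.
One valid schedule: Mon-AM→Gallo, Mon-PM→Varga, Tue-AM→Varga, Tue-PM→Rossi+Ivanova, Wed-AM→Kahale+Ferraro, Wed-PM→Andersen+Ivanova, Thu-AM→Rossi+Watson, Thu-PM→Kahale, Fri-AM→Andersen, Fri-PM→Ferraro, Sat-AM→Gallo, Sat-PM→Gallo.
Loads: Kahale 2/2, Ferraro 2/2, Gallo 3/3, Andersen 2/2, Varga 2/2, Rossi 2/2, Ivanova 2/2, Watson 1/3 — all within limits.

Yes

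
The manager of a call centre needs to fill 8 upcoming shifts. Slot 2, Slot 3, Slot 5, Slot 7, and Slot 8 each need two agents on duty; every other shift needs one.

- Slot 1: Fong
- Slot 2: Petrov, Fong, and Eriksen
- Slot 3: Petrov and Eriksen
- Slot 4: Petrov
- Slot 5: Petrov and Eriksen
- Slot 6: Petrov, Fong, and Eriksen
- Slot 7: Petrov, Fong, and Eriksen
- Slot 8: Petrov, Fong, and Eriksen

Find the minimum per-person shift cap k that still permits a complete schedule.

With 3 agents and 13 worker-slots to fill, someone must work at least ⌈13/3⌉ = 5 shifts, so k ≥ 5.
k = 5 works: Slot 1→Fong, Slot 2→Petrov+Fong, Slot 3→Petrov+Eriksen, Slot 4→Petrov, Slot 5→Petrov+Eriksen, Slot 6→Petrov, Slot 7→Fong+Eriksen, Slot 8→Fong+Eriksen.
Loads: Petrov 5, Fong 4, Eriksen 4 — all ≤ 5.

5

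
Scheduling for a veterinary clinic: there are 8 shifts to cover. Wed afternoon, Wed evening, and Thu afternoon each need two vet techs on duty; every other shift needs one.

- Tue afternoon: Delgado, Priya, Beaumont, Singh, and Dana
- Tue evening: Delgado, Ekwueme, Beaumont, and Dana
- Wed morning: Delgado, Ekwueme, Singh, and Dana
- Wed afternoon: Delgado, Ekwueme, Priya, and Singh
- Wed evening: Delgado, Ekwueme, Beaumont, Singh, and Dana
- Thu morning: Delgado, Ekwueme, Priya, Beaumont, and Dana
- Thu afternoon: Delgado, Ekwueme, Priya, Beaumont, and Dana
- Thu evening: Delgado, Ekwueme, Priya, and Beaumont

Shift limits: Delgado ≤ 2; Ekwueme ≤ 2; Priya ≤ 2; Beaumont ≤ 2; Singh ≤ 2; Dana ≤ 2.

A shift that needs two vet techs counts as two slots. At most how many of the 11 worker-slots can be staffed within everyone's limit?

Total capacity across all vet techs is 2+2+2+2+2+2 = 12, and 11 slots are needed, so at most 11 can be filled.
An assignment achieving 11: Tue afternoon→Priya, Tue evening→Delgado, Wed morning→Delgado, Wed afternoon→Ekwueme+Priya, Wed evening→Beaumont+Singh, Thu morning→Dana, Thu afternoon→Beaumont+Dana, Thu evening→Ekwueme.
Loads: Delgado 2/2, Ekwueme 2/2, Priya 2/2, Beaumont 2/2, Singh 1/2, Dana 2/2.

11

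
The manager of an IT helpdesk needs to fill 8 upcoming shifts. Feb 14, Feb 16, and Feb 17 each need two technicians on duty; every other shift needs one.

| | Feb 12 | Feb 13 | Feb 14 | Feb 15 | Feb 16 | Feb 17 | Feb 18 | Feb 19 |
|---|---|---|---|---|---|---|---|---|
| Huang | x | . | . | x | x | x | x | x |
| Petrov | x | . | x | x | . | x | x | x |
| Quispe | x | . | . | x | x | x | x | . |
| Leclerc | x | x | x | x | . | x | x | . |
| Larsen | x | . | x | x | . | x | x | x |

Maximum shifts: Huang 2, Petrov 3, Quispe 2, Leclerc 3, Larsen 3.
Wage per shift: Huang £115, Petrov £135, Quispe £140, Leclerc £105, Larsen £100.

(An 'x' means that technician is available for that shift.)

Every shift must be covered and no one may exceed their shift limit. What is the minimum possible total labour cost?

Feb 13 can only be covered by Leclerc, so that assignment is forced.
Feb 16 can only be covered by Huang and Quispe, so that assignment is forced.
Picking the cheapest available technician for each shift independently would cost £1170, but that ignores the shift limits.
An optimal schedule: Feb 12→Larsen, Feb 13→Leclerc, Feb 14→Larsen+Leclerc, Feb 15→Leclerc, Feb 16→Huang+Quispe, Feb 17→Huang+Petrov, Feb 18→Petrov, Feb 19→Larsen.
Total: 100 + 105 + 100 + 105 + 105 + 115 + 140 + 115 + 135 + 135 + 100 = £1255.

£1255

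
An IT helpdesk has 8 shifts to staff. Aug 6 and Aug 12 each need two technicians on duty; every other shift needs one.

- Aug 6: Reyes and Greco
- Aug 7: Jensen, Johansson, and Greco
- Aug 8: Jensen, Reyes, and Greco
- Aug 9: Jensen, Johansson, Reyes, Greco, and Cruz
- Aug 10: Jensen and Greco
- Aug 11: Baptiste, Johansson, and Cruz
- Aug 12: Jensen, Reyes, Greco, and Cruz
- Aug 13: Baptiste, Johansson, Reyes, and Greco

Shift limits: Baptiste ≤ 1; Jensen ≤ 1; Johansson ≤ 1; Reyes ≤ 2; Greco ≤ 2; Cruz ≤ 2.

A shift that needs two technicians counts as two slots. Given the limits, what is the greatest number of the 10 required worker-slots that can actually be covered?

Total capacity across all technicians is 1+1+1+2+2+2 = 9, and 10 slots are needed, so at most 9 can be filled.
An assignment achieving 9: Aug 6→Reyes+Greco, Aug 7→Johansson, Aug 8→Reyes, Aug 9→Cruz, Aug 10→Jensen, Aug 11→Baptiste, Aug 12→Greco+Cruz.
Loads: Baptiste 1/1, Jensen 1/1, Johansson 1/1, Reyes 2/2, Greco 2/2, Cruz 2/2.

9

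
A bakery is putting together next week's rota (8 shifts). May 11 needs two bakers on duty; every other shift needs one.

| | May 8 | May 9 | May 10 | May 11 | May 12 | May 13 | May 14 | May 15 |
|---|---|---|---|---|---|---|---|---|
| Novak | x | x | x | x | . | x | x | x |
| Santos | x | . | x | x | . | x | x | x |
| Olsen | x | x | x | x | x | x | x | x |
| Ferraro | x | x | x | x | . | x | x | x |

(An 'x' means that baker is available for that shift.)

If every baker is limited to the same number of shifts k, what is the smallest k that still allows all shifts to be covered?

With 4 bakers and 9 worker-slots to fill, someone must work at least ⌈9/4⌉ = 3 shifts, so k ≥ 3.
k = 3 works: May 8→Novak, May 9→Novak, May 10→Novak, May 11→Olsen+Ferraro, May 12→Olsen, May 13→Santos, May 14→Santos, May 15→Santos.
Loads: Novak 3, Santos 3, Olsen 2, Ferraro 1 — all ≤ 3.

3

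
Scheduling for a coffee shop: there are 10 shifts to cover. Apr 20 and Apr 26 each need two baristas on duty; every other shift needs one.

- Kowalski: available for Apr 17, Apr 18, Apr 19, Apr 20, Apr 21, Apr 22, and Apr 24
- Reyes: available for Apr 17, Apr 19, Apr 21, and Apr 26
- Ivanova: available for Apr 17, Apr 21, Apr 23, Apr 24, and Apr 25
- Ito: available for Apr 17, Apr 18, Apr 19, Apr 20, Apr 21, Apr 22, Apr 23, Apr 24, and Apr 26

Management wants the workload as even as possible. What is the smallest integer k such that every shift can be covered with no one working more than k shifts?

With 4 baristas and 12 worker-slots to fill, someone must work at least ⌈12/4⌉ = 3 shifts, so k ≥ 3.
k = 3 works: Apr 17→Reyes, Apr 18→Kowalski, Apr 19→Reyes, Apr 20→Kowalski+Ito, Apr 21→Ito, Apr 22→Kowalski, Apr 23→Ivanova, Apr 24→Ivanova, Apr 25→Ivanova, Apr 26→Reyes+Ito.
Loads: Kowalski 3, Reyes 3, Ivanova 3, Ito 3 — all ≤ 3.

3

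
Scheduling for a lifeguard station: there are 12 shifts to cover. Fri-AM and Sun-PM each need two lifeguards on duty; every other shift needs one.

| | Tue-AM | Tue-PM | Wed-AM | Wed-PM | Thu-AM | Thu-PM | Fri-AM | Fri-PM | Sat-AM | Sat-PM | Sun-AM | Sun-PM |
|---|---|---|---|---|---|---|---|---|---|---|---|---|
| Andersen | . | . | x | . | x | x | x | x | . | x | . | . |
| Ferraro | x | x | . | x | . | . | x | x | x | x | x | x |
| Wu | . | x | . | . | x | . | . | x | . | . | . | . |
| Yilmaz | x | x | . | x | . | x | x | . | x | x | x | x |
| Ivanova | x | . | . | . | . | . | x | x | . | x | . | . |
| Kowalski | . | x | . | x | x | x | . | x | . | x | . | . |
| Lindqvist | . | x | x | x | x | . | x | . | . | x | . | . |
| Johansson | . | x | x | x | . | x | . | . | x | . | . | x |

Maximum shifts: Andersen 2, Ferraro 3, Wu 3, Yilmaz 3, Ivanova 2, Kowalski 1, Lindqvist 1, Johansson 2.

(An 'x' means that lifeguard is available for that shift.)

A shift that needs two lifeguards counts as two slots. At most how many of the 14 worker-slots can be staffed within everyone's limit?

14

Total capacity across all lifeguards is 2+3+3+3+2+1+1+2 = 17, and 14 slots are needed, so at most 14 can be filled.
An assignment achieving 14: Tue-AM→Ferraro, Tue-PM→Wu, Wed-AM→Andersen, Wed-PM→Yilmaz, Thu-AM→Andersen, Thu-PM→Yilmaz, Fri-AM→Ivanova+Lindqvist, Fri-PM→Wu, Sat-AM→Ferraro, Sat-PM→Ivanova, Sun-AM→Ferraro, Sun-PM→Yilmaz+Johansson.
Loads: Andersen 2/2, Ferraro 3/3, Wu 2/3, Yilmaz 3/3, Ivanova 2/2, Kowalski 0/1, Lindqvist 1/1, Johansson 1/2.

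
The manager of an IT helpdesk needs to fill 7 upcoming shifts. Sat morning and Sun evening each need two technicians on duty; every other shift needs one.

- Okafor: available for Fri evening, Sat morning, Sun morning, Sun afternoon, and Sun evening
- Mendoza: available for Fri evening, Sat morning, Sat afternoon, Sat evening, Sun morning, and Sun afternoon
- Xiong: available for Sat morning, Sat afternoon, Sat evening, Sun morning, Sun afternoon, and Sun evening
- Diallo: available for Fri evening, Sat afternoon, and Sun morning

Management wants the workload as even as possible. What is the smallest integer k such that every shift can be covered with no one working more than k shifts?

With 4 technicians and 9 worker-slots to fill, someone must work at least ⌈9/4⌉ = 3 shifts, so k ≥ 3.
k = 3 works: Fri evening→Okafor, Sat morning→Okafor+Mendoza, Sat afternoon→Mendoza, Sat evening→Mendoza, Sun morning→Xiong, Sun afternoon→Xiong, Sun evening→Okafor+Xiong.
Loads: Okafor 3, Mendoza 3, Xiong 3, Diallo 0 — all ≤ 3.

3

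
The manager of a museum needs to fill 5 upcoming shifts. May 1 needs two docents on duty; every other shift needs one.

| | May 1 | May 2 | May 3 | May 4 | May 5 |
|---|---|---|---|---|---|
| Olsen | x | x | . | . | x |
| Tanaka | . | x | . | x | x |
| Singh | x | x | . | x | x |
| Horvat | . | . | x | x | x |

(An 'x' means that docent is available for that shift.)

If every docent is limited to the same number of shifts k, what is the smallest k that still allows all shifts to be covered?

2

With 4 docents and 6 worker-slots to fill, someone must work at least ⌈6/4⌉ = 2 shifts, so k ≥ 2.
k = 2 works: May 1→Olsen+Singh, May 2→Olsen, May 3→Horvat, May 4→Tanaka, May 5→Tanaka.
Loads: Olsen 2, Tanaka 2, Singh 1, Horvat 1 — all ≤ 2.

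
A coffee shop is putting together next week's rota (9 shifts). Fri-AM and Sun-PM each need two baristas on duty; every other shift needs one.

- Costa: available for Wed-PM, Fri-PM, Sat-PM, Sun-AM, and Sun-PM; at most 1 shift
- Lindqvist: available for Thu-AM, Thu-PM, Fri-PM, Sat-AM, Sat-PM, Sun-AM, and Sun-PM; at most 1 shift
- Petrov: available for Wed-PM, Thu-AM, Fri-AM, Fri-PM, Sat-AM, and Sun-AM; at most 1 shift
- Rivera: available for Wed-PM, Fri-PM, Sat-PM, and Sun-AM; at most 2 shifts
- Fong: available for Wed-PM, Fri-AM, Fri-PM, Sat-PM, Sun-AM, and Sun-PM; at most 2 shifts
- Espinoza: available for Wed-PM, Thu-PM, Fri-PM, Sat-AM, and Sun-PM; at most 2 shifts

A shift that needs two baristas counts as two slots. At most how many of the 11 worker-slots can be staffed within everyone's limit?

9

Total capacity across all baristas is 1+1+1+2+2+2 = 9, and 11 slots are needed, so at most 9 can be filled.
An assignment achieving 9: Wed-PM→Rivera, Thu-AM→Lindqvist, Thu-PM→Espinoza, Fri-AM→Petrov+Fong, Sat-AM→Espinoza, Sat-PM→Costa, Sun-AM→Rivera, Sun-PM→Fong.
Loads: Costa 1/1, Lindqvist 1/1, Petrov 1/1, Rivera 2/2, Fong 2/2, Espinoza 2/2.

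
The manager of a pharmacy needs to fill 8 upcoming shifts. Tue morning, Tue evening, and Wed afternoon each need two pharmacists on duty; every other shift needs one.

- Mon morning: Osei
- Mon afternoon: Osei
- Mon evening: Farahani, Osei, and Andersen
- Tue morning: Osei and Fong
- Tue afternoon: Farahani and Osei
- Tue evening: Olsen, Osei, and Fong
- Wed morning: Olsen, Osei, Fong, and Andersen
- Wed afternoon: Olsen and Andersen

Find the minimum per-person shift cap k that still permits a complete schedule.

3

With 5 pharmacists and 11 worker-slots to fill, someone must work at least ⌈11/5⌉ = 3 shifts, so k ≥ 3.
k = 3 works: Mon morning→Osei, Mon afternoon→Osei, Mon evening→Farahani, Tue morning→Osei+Fong, Tue afternoon→Farahani, Tue evening→Olsen+Fong, Wed morning→Olsen, Wed afternoon→Olsen+Andersen.
Loads: Olsen 3, Farahani 2, Osei 3, Fong 2, Andersen 1 — all ≤ 3.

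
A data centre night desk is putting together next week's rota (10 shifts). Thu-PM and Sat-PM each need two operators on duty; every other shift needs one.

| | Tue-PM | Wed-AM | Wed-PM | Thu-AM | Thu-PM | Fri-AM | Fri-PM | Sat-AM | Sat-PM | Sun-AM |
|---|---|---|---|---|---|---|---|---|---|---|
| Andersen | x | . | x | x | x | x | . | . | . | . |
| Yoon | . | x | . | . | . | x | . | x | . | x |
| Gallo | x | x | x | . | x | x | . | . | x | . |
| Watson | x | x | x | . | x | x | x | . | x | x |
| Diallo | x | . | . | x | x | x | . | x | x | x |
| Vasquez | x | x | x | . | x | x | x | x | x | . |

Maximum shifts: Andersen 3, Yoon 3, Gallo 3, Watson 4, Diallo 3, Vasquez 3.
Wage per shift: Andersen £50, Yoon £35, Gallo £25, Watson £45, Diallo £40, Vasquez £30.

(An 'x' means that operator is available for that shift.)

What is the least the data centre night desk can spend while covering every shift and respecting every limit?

Picking the cheapest available operator for each shift independently would cost £345, but that ignores the shift limits.
An optimal schedule: Tue-PM→Gallo, Wed-AM→Yoon, Wed-PM→Gallo, Thu-AM→Diallo, Thu-PM→Vasquez+Diallo, Fri-AM→Yoon, Fri-PM→Vasquez, Sat-AM→Vasquez, Sat-PM→Gallo+Diallo, Sun-AM→Yoon.
Total: 25 + 35 + 25 + 40 + 30 + 40 + 35 + 30 + 30 + 25 + 40 + 35 = £390.

£390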